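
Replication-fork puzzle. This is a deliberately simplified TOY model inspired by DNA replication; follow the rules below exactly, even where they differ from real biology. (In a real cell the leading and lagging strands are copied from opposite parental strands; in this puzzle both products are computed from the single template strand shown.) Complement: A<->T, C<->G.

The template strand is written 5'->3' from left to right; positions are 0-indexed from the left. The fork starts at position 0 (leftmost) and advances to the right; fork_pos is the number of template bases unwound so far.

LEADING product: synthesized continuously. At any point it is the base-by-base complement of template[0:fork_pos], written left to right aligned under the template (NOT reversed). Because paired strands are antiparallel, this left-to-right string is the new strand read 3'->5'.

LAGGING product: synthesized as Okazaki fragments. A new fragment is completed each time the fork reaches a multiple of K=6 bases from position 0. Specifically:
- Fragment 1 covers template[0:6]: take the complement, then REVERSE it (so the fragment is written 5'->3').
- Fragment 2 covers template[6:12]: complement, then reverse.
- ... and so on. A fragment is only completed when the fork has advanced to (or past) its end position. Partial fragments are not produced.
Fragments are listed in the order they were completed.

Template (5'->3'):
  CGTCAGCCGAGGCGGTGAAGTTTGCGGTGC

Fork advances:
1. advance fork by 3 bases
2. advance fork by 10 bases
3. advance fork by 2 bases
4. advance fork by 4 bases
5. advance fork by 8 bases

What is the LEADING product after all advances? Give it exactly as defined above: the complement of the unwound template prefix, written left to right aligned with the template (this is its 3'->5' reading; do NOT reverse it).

Step 1: advance 3 -> fork_pos = 0 + 3 = 3.
Step 2: advance 10 -> fork_pos = 3 + 10 = 13.
Step 3: advance 2 -> fork_pos = 13 + 2 = 15.
Step 4: advance 4 -> fork_pos = 15 + 4 = 19.
Step 5: advance 8 -> fork_pos = 19 + 8 = 27.
Unwound prefix: template[0:27] = CGTCAGCCGAGGCGGTGAAGTTTGCGG
Complement it base by base (A<->T, C<->G), keeping left-to-right order:
  [0:5] CGTCA -> GCAGT
  [5:10] GCCGA -> CGGCT
  [10:15] GGCGG -> CCGCC
  [15:20] TGAAG -> ACTTC
  [20:25] TTTGC -> AAACG
  [25:27] GG -> CC
Concatenate: GCAGTCGGCTCCGCCACTTCAAACGCC (length 27; written aligned with the template, i.e. 3'->5').

Answer: GCAGTCGGCTCCGCCACTTCAAACGCC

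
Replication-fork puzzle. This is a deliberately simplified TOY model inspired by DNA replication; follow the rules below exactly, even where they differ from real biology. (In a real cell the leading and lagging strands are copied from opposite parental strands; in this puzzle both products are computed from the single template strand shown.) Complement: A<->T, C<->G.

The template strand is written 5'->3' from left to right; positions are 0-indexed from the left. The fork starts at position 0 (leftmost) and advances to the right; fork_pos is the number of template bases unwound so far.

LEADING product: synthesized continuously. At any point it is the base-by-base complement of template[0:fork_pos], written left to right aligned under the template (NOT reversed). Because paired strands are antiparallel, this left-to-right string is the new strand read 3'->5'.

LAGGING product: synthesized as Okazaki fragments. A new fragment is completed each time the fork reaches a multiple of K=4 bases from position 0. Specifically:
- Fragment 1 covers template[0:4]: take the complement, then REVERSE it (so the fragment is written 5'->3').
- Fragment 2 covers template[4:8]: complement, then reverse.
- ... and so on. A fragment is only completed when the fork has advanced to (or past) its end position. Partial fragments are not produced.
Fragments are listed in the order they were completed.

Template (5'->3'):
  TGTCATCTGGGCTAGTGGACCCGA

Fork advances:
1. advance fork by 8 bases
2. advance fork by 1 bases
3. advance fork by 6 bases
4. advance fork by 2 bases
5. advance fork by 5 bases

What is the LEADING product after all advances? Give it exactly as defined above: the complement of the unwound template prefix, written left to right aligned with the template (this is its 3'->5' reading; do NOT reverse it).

Answer: ACAGTAGACCCGATCACCTGGG

Derivation:
Step 1: advance 8 -> fork_pos = 0 + 8 = 8.
Step 2: advance 1 -> fork_pos = 8 + 1 = 9.
Step 3: advance 6 -> fork_pos = 9 + 6 = 15.
Step 4: advance 2 -> fork_pos = 15 + 2 = 17.
Step 5: advance 5 -> fork_pos = 17 + 5 = 22.
Unwound prefix: template[0:22] = TGTCATCTGGGCTAGTGGACCC
Complement it base by base (A<->T, C<->G), keeping left-to-right order:
  [0:5] TGTCA -> ACAGT
  [5:10] TCTGG -> AGACC
  [10:15] GCTAG -> CGATC
  [15:20] TGGAC -> ACCTG
  [20:22] CC -> GG
Concatenate: ACAGTAGACCCGATCACCTGGG (length 22; written aligned with the template, i.e. 3'->5').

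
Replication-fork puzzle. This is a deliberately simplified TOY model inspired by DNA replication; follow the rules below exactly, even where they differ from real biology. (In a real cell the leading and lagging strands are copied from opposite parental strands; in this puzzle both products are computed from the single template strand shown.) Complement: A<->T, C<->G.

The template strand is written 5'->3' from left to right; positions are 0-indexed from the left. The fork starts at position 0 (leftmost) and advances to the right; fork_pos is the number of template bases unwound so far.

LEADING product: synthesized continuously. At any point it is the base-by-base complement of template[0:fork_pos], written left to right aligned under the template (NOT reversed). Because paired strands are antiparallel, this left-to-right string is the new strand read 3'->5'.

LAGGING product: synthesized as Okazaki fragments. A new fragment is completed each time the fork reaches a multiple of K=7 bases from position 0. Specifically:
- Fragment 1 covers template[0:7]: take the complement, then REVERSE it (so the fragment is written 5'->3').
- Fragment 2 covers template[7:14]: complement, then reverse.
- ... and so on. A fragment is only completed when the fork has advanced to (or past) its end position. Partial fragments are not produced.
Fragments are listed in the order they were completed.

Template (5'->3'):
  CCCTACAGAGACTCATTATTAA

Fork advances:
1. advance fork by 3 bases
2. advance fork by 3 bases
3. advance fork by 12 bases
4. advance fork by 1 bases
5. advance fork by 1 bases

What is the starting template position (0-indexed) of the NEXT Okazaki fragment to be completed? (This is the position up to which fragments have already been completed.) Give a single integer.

Answer: 14

Derivation:
Step 1: advance 3 -> fork_pos = 0 + 3 = 3. Next multiple of 7 is 7 (not reached); still 0 fragment(s).
Step 2: advance 3 -> fork_pos = 3 + 3 = 6. Next multiple of 7 is 7 (not reached); still 0 fragment(s).
Step 3: advance 12 -> fork_pos = 6 + 12 = 18. Reached multiple(s) of 7: 7, 14 -> fragments 1-2 completed (2 total).
Step 4: advance 1 -> fork_pos = 18 + 1 = 19. Next multiple of 7 is 21 (not reached); still 2 fragment(s).
Step 5: advance 1 -> fork_pos = 19 + 1 = 20. Next multiple of 7 is 21 (not reached); still 2 fragment(s).
2 fragment(s) completed, covering template[0:14] (2 x 7 = 14). The next fragment, fragment 3, covers template[14:21], so it starts at position 14.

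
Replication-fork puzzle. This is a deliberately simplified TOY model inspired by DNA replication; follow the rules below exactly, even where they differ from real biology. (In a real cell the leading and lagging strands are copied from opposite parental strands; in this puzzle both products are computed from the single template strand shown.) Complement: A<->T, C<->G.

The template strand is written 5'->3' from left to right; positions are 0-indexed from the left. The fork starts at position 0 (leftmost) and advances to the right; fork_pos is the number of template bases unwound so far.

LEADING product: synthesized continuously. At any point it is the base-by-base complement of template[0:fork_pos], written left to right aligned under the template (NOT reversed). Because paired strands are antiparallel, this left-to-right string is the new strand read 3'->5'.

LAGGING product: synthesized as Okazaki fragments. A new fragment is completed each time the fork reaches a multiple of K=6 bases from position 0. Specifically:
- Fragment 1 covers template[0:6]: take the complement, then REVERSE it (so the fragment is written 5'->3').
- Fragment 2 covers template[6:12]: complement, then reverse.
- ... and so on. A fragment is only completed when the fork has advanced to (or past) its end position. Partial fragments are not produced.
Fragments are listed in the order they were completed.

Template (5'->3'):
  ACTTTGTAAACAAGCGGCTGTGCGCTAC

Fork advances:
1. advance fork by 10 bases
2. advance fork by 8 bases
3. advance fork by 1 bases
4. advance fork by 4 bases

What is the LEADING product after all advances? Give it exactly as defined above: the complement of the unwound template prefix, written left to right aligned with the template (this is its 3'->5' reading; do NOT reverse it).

Step 1: advance 10 -> fork_pos = 0 + 10 = 10.
Step 2: advance 8 -> fork_pos = 10 + 8 = 18.
Step 3: advance 1 -> fork_pos = 18 + 1 = 19.
Step 4: advance 4 -> fork_pos = 19 + 4 = 23.
Unwound prefix: template[0:23] = ACTTTGTAAACAAGCGGCTGTGC
Complement it base by base (A<->T, C<->G), keeping left-to-right order:
  [0:5] ACTTT -> TGAAA
  [5:10] GTAAA -> CATTT
  [10:15] CAAGC -> GTTCG
  [15:20] GGCTG -> CCGAC
  [20:23] TGC -> ACG
Concatenate: TGAAACATTTGTTCGCCGACACG (length 23; written aligned with the template, i.e. 3'->5').

Answer: TGAAACATTTGTTCGCCGACACG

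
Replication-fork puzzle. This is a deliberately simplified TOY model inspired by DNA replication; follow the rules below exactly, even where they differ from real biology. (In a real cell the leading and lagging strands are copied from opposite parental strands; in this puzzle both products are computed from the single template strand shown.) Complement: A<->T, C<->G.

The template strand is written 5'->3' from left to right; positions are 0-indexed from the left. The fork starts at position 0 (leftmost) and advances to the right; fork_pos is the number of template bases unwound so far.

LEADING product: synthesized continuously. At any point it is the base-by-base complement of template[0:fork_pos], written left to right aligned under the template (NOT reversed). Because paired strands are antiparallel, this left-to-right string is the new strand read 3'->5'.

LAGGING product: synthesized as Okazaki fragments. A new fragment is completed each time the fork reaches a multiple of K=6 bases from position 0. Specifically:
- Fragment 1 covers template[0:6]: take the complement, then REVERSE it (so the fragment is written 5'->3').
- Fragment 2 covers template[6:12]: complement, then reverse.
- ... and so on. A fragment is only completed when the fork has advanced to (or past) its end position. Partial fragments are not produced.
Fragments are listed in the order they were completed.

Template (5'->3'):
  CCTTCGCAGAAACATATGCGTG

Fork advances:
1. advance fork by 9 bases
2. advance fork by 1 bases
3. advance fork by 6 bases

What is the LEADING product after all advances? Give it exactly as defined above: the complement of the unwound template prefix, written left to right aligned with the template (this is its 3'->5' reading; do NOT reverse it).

Step 1: advance 9 -> fork_pos = 0 + 9 = 9.
Step 2: advance 1 -> fork_pos = 9 + 1 = 10.
Step 3: advance 6 -> fork_pos = 10 + 6 = 16.
Unwound prefix: template[0:16] = CCTTCGCAGAAACATA
Complement it base by base (A<->T, C<->G), keeping left-to-right order:
  [0:5] CCTTC -> GGAAG
  [5:10] GCAGA -> CGTCT
  [10:15] AACAT -> TTGTA
  [15:16] A -> T
Concatenate: GGAAGCGTCTTTGTAT (length 16; written aligned with the template, i.e. 3'->5').

Answer: GGAAGCGTCTTTGTAT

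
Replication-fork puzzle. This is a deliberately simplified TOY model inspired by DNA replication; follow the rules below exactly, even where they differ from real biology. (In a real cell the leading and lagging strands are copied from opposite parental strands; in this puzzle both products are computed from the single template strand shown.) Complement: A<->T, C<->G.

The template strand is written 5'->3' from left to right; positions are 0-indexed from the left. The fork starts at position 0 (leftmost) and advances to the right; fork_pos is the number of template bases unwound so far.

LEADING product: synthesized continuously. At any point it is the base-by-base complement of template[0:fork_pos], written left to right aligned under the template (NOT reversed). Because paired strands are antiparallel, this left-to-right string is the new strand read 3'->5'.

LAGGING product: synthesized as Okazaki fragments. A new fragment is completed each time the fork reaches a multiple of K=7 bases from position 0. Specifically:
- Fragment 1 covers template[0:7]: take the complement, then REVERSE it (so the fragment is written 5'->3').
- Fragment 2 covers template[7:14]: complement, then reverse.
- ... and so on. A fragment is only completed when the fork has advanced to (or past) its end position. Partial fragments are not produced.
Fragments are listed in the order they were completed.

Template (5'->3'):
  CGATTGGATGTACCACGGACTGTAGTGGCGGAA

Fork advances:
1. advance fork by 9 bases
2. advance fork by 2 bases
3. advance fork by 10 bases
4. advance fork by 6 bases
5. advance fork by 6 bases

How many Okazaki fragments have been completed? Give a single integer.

Step 1: advance 9 -> fork_pos = 0 + 9 = 9. Reached multiple(s) of 7: 7 -> fragment 1 completed (1 total).
Step 2: advance 2 -> fork_pos = 9 + 2 = 11. Next multiple of 7 is 14 (not reached); still 1 fragment(s).
Step 3: advance 10 -> fork_pos = 11 + 10 = 21. Reached multiple(s) of 7: 14, 21 -> fragments 2-3 completed (3 total).
Step 4: advance 6 -> fork_pos = 21 + 6 = 27. Next multiple of 7 is 28 (not reached); still 3 fragment(s).
Step 5: advance 6 -> fork_pos = 27 + 6 = 33. Reached multiple(s) of 7: 28 -> fragment 4 completed (4 total).
Check: final fork_pos = 33; the multiples of 7 that are <= 33 are 7..28 -> 33 // 7 = 4 completed fragment(s).

Answer: 4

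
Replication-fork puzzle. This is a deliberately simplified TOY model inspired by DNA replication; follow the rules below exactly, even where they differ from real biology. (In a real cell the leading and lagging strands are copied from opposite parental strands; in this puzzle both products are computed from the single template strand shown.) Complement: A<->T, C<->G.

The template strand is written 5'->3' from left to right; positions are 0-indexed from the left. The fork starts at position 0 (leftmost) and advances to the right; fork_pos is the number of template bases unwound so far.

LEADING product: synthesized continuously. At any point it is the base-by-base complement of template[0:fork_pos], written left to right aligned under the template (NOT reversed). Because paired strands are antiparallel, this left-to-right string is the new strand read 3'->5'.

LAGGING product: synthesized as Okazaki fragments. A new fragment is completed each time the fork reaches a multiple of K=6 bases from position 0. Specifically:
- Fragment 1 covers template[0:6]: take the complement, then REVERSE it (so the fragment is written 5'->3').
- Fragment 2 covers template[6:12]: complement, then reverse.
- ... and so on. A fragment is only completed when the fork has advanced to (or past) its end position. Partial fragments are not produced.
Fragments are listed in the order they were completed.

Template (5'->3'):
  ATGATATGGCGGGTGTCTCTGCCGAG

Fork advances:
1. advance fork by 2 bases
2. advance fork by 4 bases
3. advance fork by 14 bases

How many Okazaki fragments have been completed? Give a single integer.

Step 1: advance 2 -> fork_pos = 0 + 2 = 2. Next multiple of 6 is 6 (not reached); still 0 fragment(s).
Step 2: advance 4 -> fork_pos = 2 + 4 = 6. Reached multiple(s) of 6: 6 -> fragment 1 completed (1 total).
Step 3: advance 14 -> fork_pos = 6 + 14 = 20. Reached multiple(s) of 6: 12, 18 -> fragments 2-3 completed (3 total).
Check: final fork_pos = 20; the multiples of 6 that are <= 20 are 6..18 -> 20 // 6 = 3 completed fragment(s).

Answer: 3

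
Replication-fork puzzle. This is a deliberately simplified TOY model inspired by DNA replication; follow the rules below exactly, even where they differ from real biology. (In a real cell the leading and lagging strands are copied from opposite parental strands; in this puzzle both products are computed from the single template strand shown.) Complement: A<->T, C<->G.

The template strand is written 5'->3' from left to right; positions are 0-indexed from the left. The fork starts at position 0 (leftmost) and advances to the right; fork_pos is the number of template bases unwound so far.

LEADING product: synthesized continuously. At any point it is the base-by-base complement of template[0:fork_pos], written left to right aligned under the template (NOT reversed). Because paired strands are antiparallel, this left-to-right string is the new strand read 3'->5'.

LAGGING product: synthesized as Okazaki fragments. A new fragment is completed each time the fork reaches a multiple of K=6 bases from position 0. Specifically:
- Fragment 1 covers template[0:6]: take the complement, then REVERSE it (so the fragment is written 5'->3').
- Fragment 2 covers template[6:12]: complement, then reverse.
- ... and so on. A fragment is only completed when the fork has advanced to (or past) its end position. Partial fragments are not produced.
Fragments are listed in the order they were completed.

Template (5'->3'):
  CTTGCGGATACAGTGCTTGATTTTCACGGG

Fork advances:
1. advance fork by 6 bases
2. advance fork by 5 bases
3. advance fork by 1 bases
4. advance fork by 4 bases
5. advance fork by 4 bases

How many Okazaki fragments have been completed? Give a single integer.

Step 1: advance 6 -> fork_pos = 0 + 6 = 6. Reached multiple(s) of 6: 6 -> fragment 1 completed (1 total).
Step 2: advance 5 -> fork_pos = 6 + 5 = 11. Next multiple of 6 is 12 (not reached); still 1 fragment(s).
Step 3: advance 1 -> fork_pos = 11 + 1 = 12. Reached multiple(s) of 6: 12 -> fragment 2 completed (2 total).
Step 4: advance 4 -> fork_pos = 12 + 4 = 16. Next multiple of 6 is 18 (not reached); still 2 fragment(s).
Step 5: advance 4 -> fork_pos = 16 + 4 = 20. Reached multiple(s) of 6: 18 -> fragment 3 completed (3 total).
Check: final fork_pos = 20; the multiples of 6 that are <= 20 are 6..18 -> 20 // 6 = 3 completed fragment(s).

Answer: 3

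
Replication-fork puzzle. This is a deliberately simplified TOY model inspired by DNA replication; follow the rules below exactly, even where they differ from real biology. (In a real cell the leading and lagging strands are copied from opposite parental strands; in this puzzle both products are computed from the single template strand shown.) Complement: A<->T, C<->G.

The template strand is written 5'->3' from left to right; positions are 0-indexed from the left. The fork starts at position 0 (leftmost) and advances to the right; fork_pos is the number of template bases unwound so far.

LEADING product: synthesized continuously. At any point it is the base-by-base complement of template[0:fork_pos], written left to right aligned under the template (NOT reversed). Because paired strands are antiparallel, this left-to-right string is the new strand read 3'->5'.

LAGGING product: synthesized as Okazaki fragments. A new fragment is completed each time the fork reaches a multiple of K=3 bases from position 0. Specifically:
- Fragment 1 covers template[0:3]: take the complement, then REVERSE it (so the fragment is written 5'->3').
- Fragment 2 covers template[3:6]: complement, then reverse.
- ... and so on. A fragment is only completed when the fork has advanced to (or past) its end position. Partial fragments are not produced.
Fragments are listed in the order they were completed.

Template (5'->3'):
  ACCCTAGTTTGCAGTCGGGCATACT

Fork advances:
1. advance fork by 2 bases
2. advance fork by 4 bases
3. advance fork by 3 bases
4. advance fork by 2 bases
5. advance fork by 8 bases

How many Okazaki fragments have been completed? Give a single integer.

Step 1: advance 2 -> fork_pos = 0 + 2 = 2. Next multiple of 3 is 3 (not reached); still 0 fragment(s).
Step 2: advance 4 -> fork_pos = 2 + 4 = 6. Reached multiple(s) of 3: 3, 6 -> fragments 1-2 completed (2 total).
Step 3: advance 3 -> fork_pos = 6 + 3 = 9. Reached multiple(s) of 3: 9 -> fragment 3 completed (3 total).
Step 4: advance 2 -> fork_pos = 9 + 2 = 11. Next multiple of 3 is 12 (not reached); still 3 fragment(s).
Step 5: advance 8 -> fork_pos = 11 + 8 = 19. Reached multiple(s) of 3: 12, 15, 18 -> fragments 4-6 completed (6 total).
Check: final fork_pos = 19; the multiples of 3 that are <= 19 are 3..18 -> 19 // 3 = 6 completed fragment(s).

Answer: 6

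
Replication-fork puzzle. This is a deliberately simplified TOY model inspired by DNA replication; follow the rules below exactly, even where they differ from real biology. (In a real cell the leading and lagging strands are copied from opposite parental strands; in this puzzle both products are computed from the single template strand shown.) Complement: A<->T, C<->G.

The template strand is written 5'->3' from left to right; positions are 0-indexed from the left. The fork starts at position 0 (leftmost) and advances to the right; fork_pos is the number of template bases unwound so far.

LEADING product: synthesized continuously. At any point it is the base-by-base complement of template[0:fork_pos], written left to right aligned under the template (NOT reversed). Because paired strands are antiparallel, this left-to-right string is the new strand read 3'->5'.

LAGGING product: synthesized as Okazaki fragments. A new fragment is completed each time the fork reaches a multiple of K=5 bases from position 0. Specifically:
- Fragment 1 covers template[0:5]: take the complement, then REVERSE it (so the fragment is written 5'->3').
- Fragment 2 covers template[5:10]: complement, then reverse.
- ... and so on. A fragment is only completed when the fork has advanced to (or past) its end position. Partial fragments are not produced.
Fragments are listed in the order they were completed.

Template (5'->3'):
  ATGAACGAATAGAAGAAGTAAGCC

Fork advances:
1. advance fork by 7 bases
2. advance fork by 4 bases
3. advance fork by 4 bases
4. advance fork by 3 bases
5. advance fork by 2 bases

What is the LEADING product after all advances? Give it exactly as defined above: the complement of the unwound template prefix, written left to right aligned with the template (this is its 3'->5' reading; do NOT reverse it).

Answer: TACTTGCTTATCTTCTTCAT

Derivation:
Step 1: advance 7 -> fork_pos = 0 + 7 = 7.
Step 2: advance 4 -> fork_pos = 7 + 4 = 11.
Step 3: advance 4 -> fork_pos = 11 + 4 = 15.
Step 4: advance 3 -> fork_pos = 15 + 3 = 18.
Step 5: advance 2 -> fork_pos = 18 + 2 = 20.
Unwound prefix: template[0:20] = ATGAACGAATAGAAGAAGTA
Complement it base by base (A<->T, C<->G), keeping left-to-right order:
  [0:5] ATGAA -> TACTT
  [5:10] CGAAT -> GCTTA
  [10:15] AGAAG -> TCTTC
  [15:20] AAGTA -> TTCAT
Concatenate: TACTTGCTTATCTTCTTCAT (length 20; written aligned with the template, i.e. 3'->5').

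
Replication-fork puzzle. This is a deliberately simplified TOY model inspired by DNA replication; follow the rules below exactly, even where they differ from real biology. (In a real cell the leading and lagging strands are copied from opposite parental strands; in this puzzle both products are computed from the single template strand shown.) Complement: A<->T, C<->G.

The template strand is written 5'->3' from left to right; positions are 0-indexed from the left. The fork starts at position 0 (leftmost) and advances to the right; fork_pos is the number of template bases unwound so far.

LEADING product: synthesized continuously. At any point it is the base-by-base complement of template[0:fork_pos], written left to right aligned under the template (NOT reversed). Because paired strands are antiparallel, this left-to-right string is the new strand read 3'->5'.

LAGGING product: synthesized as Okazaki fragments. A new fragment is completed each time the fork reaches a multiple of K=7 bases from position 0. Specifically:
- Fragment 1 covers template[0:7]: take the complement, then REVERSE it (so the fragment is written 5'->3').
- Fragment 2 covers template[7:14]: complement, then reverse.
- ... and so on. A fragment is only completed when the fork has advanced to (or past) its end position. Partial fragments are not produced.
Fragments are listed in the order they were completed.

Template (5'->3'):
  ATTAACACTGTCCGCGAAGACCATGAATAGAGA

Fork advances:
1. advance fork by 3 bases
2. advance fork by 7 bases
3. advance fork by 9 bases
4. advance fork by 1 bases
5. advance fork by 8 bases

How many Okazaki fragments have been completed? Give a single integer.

Step 1: advance 3 -> fork_pos = 0 + 3 = 3. Next multiple of 7 is 7 (not reached); still 0 fragment(s).
Step 2: advance 7 -> fork_pos = 3 + 7 = 10. Reached multiple(s) of 7: 7 -> fragment 1 completed (1 total).
Step 3: advance 9 -> fork_pos = 10 + 9 = 19. Reached multiple(s) of 7: 14 -> fragment 2 completed (2 total).
Step 4: advance 1 -> fork_pos = 19 + 1 = 20. Next multiple of 7 is 21 (not reached); still 2 fragment(s).
Step 5: advance 8 -> fork_pos = 20 + 8 = 28. Reached multiple(s) of 7: 21, 28 -> fragments 3-4 completed (4 total).
Check: final fork_pos = 28; the multiples of 7 that are <= 28 are 7..28 -> 28 // 7 = 4 completed fragment(s).

Answer: 4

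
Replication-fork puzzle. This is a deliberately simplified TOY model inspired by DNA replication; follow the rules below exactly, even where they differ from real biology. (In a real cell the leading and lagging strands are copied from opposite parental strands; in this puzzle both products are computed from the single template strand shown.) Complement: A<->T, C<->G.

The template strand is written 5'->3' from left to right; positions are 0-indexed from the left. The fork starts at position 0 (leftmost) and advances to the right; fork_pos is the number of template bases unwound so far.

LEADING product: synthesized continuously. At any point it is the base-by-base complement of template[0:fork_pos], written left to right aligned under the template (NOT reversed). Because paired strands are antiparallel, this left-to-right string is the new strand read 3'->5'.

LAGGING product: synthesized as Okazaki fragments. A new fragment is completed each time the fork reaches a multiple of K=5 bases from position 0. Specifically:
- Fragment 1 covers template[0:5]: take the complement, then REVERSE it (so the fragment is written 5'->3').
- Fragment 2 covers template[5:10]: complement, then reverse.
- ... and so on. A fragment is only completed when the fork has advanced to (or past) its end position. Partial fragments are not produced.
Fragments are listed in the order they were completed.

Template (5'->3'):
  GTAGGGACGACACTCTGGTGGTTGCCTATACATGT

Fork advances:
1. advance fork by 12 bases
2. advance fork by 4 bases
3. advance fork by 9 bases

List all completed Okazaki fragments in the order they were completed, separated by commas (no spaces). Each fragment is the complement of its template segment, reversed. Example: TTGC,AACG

Step 1: advance 12 -> fork_pos = 0 + 12 = 12. Reached multiple(s) of 5: 5, 10 -> fragments 1-2 completed (2 total).
Step 2: advance 4 -> fork_pos = 12 + 4 = 16. Reached multiple(s) of 5: 15 -> fragment 3 completed (3 total).
Step 3: advance 9 -> fork_pos = 16 + 9 = 25. Reached multiple(s) of 5: 20, 25 -> fragments 4-5 completed (5 total).
Final fork_pos = 25, so 5 fragment(s) are complete. Build each: template segment -> complement -> reverse.
Fragment 1: template[0:5] = GTAGG -> complement CATCC -> reversed CCTAC
Fragment 2: template[5:10] = GACGA -> complement CTGCT -> reversed TCGTC
Fragment 3: template[10:15] = CACTC -> complement GTGAG -> reversed GAGTG
Fragment 4: template[15:20] = TGGTG -> complement ACCAC -> reversed CACCA
Fragment 5: template[20:25] = GTTGC -> complement CAACG -> reversed GCAAC

Answer: CCTAC,TCGTC,GAGTG,CACCA,GCAAC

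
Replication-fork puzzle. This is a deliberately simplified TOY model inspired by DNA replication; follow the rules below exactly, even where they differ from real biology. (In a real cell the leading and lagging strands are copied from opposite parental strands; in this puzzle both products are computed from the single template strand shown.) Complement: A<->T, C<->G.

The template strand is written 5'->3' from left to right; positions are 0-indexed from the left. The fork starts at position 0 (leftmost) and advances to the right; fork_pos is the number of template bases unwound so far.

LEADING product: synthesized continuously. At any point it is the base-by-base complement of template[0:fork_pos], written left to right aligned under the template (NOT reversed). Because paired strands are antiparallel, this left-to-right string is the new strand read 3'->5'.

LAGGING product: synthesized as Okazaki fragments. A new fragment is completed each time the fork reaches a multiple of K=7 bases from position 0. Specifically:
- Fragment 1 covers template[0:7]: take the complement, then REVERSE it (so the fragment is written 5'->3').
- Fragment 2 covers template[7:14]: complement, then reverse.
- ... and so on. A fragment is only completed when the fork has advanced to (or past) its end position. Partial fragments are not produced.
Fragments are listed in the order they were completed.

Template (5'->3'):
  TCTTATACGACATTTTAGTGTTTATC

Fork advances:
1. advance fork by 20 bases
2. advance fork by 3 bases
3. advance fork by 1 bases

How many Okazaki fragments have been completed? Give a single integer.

Answer: 3

Derivation:
Step 1: advance 20 -> fork_pos = 0 + 20 = 20. Reached multiple(s) of 7: 7, 14 -> fragments 1-2 completed (2 total).
Step 2: advance 3 -> fork_pos = 20 + 3 = 23. Reached multiple(s) of 7: 21 -> fragment 3 completed (3 total).
Step 3: advance 1 -> fork_pos = 23 + 1 = 24. Next multiple of 7 is 28 (not reached); still 3 fragment(s).
Check: final fork_pos = 24; the multiples of 7 that are <= 24 are 7..21 -> 24 // 7 = 3 completed fragment(s).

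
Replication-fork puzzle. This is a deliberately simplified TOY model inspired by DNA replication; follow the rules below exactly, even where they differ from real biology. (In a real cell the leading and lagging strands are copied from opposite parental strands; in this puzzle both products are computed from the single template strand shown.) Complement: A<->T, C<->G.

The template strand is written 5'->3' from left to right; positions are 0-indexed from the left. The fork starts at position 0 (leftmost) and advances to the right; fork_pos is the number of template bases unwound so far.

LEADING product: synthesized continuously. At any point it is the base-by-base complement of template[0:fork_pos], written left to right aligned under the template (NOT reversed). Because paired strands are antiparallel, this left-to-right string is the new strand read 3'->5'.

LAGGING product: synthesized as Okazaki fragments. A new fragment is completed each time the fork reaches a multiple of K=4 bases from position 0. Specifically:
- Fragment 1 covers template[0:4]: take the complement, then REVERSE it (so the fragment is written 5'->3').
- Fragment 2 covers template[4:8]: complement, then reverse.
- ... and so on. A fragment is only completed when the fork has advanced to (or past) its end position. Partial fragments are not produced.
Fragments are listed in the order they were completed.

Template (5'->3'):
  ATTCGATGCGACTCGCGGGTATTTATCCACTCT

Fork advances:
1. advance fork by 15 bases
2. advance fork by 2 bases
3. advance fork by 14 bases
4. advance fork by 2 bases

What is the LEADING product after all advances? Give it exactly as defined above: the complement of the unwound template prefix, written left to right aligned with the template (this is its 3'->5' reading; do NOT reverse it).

Step 1: advance 15 -> fork_pos = 0 + 15 = 15.
Step 2: advance 2 -> fork_pos = 15 + 2 = 17.
Step 3: advance 14 -> fork_pos = 17 + 14 = 31.
Step 4: advance 2 -> fork_pos = 31 + 2 = 33.
Unwound prefix: template[0:33] = ATTCGATGCGACTCGCGGGTATTTATCCACTCT
Complement it base by base (A<->T, C<->G), keeping left-to-right order:
  [0:5] ATTCG -> TAAGC
  [5:10] ATGCG -> TACGC
  [10:15] ACTCG -> TGAGC
  [15:20] CGGGT -> GCCCA
  [20:25] ATTTA -> TAAAT
  [25:30] TCCAC -> AGGTG
  [30:33] TCT -> AGA
Concatenate: TAAGCTACGCTGAGCGCCCATAAATAGGTGAGA (length 33; written aligned with the template, i.e. 3'->5').

Answer: TAAGCTACGCTGAGCGCCCATAAATAGGTGAGA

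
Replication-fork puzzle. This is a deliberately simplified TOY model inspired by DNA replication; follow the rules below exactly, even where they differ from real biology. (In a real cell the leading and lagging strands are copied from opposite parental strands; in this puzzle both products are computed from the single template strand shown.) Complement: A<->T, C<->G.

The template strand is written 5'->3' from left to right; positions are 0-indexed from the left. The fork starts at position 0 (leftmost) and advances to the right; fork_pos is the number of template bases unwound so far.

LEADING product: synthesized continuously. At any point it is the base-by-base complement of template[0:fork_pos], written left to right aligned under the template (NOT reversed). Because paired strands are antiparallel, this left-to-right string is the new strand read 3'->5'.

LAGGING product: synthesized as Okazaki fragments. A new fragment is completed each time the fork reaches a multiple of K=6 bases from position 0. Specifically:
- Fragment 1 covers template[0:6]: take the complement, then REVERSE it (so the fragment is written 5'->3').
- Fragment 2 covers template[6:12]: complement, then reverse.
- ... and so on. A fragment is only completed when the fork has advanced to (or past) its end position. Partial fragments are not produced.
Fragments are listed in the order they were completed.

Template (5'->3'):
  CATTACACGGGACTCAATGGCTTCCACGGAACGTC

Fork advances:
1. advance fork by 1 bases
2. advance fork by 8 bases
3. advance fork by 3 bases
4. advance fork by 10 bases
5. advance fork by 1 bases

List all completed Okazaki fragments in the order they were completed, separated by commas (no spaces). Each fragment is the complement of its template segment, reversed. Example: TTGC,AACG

Answer: GTAATG,TCCCGT,ATTGAG

Derivation:
Step 1: advance 1 -> fork_pos = 0 + 1 = 1. Next multiple of 6 is 6 (not reached); still 0 fragment(s).
Step 2: advance 8 -> fork_pos = 1 + 8 = 9. Reached multiple(s) of 6: 6 -> fragment 1 completed (1 total).
Step 3: advance 3 -> fork_pos = 9 + 3 = 12. Reached multiple(s) of 6: 12 -> fragment 2 completed (2 total).
Step 4: advance 10 -> fork_pos = 12 + 10 = 22. Reached multiple(s) of 6: 18 -> fragment 3 completed (3 total).
Step 5: advance 1 -> fork_pos = 22 + 1 = 23. Next multiple of 6 is 24 (not reached); still 3 fragment(s).
Final fork_pos = 23, so 3 fragment(s) are complete. Build each: template segment -> complement -> reverse.
Fragment 1: template[0:6] = CATTAC -> complement GTAATG -> reversed GTAATG
Fragment 2: template[6:12] = ACGGGA -> complement TGCCCT -> reversed TCCCGT
Fragment 3: template[12:18] = CTCAAT -> complement GAGTTA -> reversed ATTGAG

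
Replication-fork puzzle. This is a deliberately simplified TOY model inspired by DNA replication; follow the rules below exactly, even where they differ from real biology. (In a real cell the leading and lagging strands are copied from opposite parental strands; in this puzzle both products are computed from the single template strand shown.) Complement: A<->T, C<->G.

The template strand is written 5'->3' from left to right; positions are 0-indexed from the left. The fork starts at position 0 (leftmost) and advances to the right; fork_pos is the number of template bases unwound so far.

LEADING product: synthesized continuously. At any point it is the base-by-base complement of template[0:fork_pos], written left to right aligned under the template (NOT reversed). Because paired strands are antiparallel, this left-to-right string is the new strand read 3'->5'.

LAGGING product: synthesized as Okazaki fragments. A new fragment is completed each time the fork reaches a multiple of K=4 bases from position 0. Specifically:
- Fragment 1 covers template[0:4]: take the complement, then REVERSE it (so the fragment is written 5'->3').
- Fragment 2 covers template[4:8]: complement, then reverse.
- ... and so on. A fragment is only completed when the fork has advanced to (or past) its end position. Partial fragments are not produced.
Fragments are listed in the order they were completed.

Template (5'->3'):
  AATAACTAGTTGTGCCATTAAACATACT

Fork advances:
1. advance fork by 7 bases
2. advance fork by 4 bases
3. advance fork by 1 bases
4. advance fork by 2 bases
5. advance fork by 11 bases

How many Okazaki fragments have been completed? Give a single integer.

Step 1: advance 7 -> fork_pos = 0 + 7 = 7. Reached multiple(s) of 4: 4 -> fragment 1 completed (1 total).
Step 2: advance 4 -> fork_pos = 7 + 4 = 11. Reached multiple(s) of 4: 8 -> fragment 2 completed (2 total).
Step 3: advance 1 -> fork_pos = 11 + 1 = 12. Reached multiple(s) of 4: 12 -> fragment 3 completed (3 total).
Step 4: advance 2 -> fork_pos = 12 + 2 = 14. Next multiple of 4 is 16 (not reached); still 3 fragment(s).
Step 5: advance 11 -> fork_pos = 14 + 11 = 25. Reached multiple(s) of 4: 16, 20, 24 -> fragments 4-6 completed (6 total).
Check: final fork_pos = 25; the multiples of 4 that are <= 25 are 4..24 -> 25 // 4 = 6 completed fragment(s).

Answer: 6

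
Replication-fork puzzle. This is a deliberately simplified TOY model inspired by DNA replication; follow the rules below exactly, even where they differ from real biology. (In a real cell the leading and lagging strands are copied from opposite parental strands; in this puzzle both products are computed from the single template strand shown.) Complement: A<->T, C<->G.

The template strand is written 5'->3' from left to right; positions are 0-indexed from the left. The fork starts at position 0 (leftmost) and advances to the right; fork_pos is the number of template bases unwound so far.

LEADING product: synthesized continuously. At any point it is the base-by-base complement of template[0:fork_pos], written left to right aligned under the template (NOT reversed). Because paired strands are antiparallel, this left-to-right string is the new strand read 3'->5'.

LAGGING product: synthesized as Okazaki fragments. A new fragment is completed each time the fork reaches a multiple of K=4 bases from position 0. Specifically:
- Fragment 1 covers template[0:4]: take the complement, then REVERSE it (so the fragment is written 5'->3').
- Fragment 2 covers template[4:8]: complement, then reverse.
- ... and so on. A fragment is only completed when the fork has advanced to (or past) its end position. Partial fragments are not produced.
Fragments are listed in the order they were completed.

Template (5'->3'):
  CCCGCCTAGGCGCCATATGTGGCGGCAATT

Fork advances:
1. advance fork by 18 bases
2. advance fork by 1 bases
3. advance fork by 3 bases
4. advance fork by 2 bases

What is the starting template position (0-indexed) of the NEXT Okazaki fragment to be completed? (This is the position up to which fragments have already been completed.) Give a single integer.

Step 1: advance 18 -> fork_pos = 0 + 18 = 18. Reached multiple(s) of 4: 4, 8, 12, 16 -> fragments 1-4 completed (4 total).
Step 2: advance 1 -> fork_pos = 18 + 1 = 19. Next multiple of 4 is 20 (not reached); still 4 fragment(s).
Step 3: advance 3 -> fork_pos = 19 + 3 = 22. Reached multiple(s) of 4: 20 -> fragment 5 completed (5 total).
Step 4: advance 2 -> fork_pos = 22 + 2 = 24. Reached multiple(s) of 4: 24 -> fragment 6 completed (6 total).
6 fragment(s) completed, covering template[0:24] (6 x 4 = 24). The next fragment, fragment 7, covers template[24:28], so it starts at position 24.

Answer: 24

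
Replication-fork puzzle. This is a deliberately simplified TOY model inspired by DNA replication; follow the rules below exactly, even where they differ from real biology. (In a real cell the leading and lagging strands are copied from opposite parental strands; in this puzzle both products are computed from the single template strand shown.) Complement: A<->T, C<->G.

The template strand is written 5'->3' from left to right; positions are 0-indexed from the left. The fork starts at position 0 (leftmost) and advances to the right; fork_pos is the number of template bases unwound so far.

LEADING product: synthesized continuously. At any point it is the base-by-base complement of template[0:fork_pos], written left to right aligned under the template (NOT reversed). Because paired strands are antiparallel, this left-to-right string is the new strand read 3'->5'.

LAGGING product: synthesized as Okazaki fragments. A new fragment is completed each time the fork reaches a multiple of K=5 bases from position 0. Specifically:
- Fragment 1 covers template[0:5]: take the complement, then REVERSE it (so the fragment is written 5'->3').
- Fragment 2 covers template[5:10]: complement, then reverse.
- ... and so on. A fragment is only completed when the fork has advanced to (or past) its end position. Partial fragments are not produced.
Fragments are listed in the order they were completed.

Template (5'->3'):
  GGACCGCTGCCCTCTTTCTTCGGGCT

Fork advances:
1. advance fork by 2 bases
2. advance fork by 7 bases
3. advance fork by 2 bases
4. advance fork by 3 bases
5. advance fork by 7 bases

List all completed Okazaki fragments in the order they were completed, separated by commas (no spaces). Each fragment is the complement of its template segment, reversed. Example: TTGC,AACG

Step 1: advance 2 -> fork_pos = 0 + 2 = 2. Next multiple of 5 is 5 (not reached); still 0 fragment(s).
Step 2: advance 7 -> fork_pos = 2 + 7 = 9. Reached multiple(s) of 5: 5 -> fragment 1 completed (1 total).
Step 3: advance 2 -> fork_pos = 9 + 2 = 11. Reached multiple(s) of 5: 10 -> fragment 2 completed (2 total).
Step 4: advance 3 -> fork_pos = 11 + 3 = 14. Next multiple of 5 is 15 (not reached); still 2 fragment(s).
Step 5: advance 7 -> fork_pos = 14 + 7 = 21. Reached multiple(s) of 5: 15, 20 -> fragments 3-4 completed (4 total).
Final fork_pos = 21, so 4 fragment(s) are complete. Build each: template segment -> complement -> reverse.
Fragment 1: template[0:5] = GGACC -> complement CCTGG -> reversed GGTCC
Fragment 2: template[5:10] = GCTGC -> complement CGACG -> reversed GCAGC
Fragment 3: template[10:15] = CCTCT -> complement GGAGA -> reversed AGAGG
Fragment 4: template[15:20] = TTCTT -> complement AAGAA -> reversed AAGAA

Answer: GGTCC,GCAGC,AGAGG,AAGAA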